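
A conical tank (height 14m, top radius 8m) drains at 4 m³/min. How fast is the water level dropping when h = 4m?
49/(64π) ≈ 0.2437 m/min

r/h = 8/14, so r = (4/7)h
V = (1/3)πr²h = (1/3)π((4/7)h)²h = (16/147)πh³
dV/dh = (16/49)πh²
dh/dt = (dV/dt)/(dV/dh) = -4/((16/49)π·4²) = -49/(64π) m/min
The level is dropping at 49/(64π) ≈ 0.2437 m/min.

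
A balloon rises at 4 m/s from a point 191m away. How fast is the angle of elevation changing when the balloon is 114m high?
0.015442 rad/s

tan(θ) = y/191
sec²(θ) · dθ/dt = (1/191) · dy/dt
dθ/dt = cos²(θ)/191 · 4 = 191/(191² + 114²) · 4
dθ/dt = 0.015442 rad/s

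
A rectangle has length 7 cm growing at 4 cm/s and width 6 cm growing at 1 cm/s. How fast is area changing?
31 cm²/s

A = lw
dA/dt = w·dl/dt + l·dw/dt = 6·4 + 7·1 = 31 cm²/s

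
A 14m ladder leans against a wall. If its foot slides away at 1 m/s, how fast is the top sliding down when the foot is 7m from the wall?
√3/3 ≈ 0.5774 m/s

x² + y² = 14²
2x·dx/dt + 2y·dy/dt = 0
dy/dt = -x/y · dx/dt = -7/(7√3) · 1 = -√3/3 m/s
The top is descending at √3/3 ≈ 0.5774 m/s.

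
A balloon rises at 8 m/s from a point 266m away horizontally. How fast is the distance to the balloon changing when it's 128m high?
512√21785/21785 ≈ 3.469 m/s

z² = 266² + y²
z = √(266² + 128²) = 2√21785
dz/dt = y/z · dy/dt = 128/(2√21785) · 8 = 512√21785/21785 ≈ 3.469 m/s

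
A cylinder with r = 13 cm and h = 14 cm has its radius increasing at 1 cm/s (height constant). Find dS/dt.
80π cm²/s

S = 2πrh + 2πr² (lateral + bases)
dS/dt = (2πh + 4πr)·dr/dt = (2π·14 + 4π·13)·1
= 80π cm²/s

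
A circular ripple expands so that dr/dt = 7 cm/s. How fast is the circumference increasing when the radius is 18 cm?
14π cm/s

C = 2πr
dC/dt = 2π · dr/dt = 2π · 7 = 14π cm/s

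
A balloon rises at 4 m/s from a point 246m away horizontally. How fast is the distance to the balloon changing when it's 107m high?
428√71965/71965 ≈ 1.595 m/s

z² = 246² + y²
z = √(246² + 107²) = √71965
dz/dt = y/z · dy/dt = 107/√71965 · 4 = 428√71965/71965 ≈ 1.595 m/s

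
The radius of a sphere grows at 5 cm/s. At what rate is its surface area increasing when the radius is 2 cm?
80π cm²/s

S = 4πr²
dS/dt = dS/dr · dr/dt = 8πr · 5
At r = 2: dS/dt = 80π cm²/s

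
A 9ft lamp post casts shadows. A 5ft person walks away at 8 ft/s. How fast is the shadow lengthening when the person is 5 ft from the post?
10 ft/s

By similar triangles: 9/(x+s) = 5/s
Solving: s = 5x/4
ds/dt = 5/4 · dx/dt = 5/4 · 8 = 10 ft/s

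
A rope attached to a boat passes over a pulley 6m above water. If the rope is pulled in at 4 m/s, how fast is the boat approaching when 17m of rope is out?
68√253/253 ≈ 4.275 m/s

rope² = x² + 6²
x = √(17² - 6²) = √253
dx/dt = (rope/x) · d(rope)/dt = (17/√253) · (-4) = -68√253/253 m/s
The boat approaches at 68√253/253 ≈ 4.275 m/s.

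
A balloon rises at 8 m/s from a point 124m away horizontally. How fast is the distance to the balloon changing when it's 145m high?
1160√36401/36401 ≈ 6.08 m/s

z² = 124² + y²
z = √(124² + 145²) = √36401
dz/dt = y/z · dy/dt = 145/√36401 · 8 = 1160√36401/36401 ≈ 6.08 m/s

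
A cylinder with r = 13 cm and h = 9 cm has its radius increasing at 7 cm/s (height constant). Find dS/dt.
490π cm²/s

S = 2πrh + 2πr² (lateral + bases)
dS/dt = (2πh + 4πr)·dr/dt = (2π·9 + 4π·13)·7
= 490π cm²/s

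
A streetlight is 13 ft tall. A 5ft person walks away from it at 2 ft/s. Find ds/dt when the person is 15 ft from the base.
5/4 ft/s

By similar triangles: 13/(x+s) = 5/s
Solving: s = 5x/8
ds/dt = 5/8 · dx/dt = 5/8 · 2 = 5/4 ft/s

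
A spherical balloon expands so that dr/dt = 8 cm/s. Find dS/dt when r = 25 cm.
1600π cm²/s

S = 4πr²
dS/dt = dS/dr · dr/dt = 8πr · 8
At r = 25: dS/dt = 1600π cm²/s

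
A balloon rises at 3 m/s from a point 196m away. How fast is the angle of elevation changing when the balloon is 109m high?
0.011691 rad/s

tan(θ) = y/196
sec²(θ) · dθ/dt = (1/196) · dy/dt
dθ/dt = cos²(θ)/196 · 3 = 196/(196² + 109²) · 3
dθ/dt = 0.011691 rad/s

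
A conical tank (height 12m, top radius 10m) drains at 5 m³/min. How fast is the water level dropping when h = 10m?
9/(125π) ≈ 0.02292 m/min

r/h = 10/12, so r = (5/6)h
V = (1/3)πr²h = (1/3)π((5/6)h)²h = (25/108)πh³
dV/dh = (25/36)πh²
dh/dt = (dV/dt)/(dV/dh) = -5/((25/36)π·10²) = -9/(125π) m/min
The level is dropping at 9/(125π) ≈ 0.02292 m/min.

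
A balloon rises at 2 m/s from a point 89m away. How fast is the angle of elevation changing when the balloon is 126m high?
0.00748 rad/s

tan(θ) = y/89
sec²(θ) · dθ/dt = (1/89) · dy/dt
dθ/dt = cos²(θ)/89 · 2 = 89/(89² + 126²) · 2
dθ/dt = 0.00748 rad/s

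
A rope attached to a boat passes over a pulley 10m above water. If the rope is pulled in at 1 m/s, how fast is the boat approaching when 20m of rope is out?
2√3/3 ≈ 1.155 m/s

rope² = x² + 10²
x = √(20² - 10²) = 10√3
dx/dt = (rope/x) · d(rope)/dt = (20/(10√3)) · (-1) = -2√3/3 m/s
The boat approaches at 2√3/3 ≈ 1.155 m/s.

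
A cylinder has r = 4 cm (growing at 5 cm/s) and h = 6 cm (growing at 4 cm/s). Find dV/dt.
304π cm³/s

V = πr²h
dV/dt = 2πrh·dr/dt + πr²·dh/dt
= 2π(4)(6)(5) + π(4)²(4)
= 304π cm³/s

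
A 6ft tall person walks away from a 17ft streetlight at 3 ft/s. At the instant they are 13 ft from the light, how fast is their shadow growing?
18/11 ft/s

By similar triangles: 17/(x+s) = 6/s
Solving: s = 6x/11
ds/dt = 6/11 · dx/dt = 6/11 · 3 = 18/11 ft/s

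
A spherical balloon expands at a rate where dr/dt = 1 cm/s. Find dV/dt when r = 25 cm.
2500π cm³/s

V = (4/3)πr³
dV/dt = dV/dr · dr/dt = 4πr² · 1
At r = 25: dV/dt = 2500π cm³/s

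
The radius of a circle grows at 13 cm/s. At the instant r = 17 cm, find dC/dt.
26π cm/s

C = 2πr
dC/dt = 2π · dr/dt = 2π · 13 = 26π cm/s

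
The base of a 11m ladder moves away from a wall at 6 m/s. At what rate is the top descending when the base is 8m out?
16√57/19 ≈ 6.358 m/s

x² + y² = 11²
2x·dx/dt + 2y·dy/dt = 0
dy/dt = -x/y · dx/dt = -8/√57 · 6 = -16√57/19 m/s
The top is descending at 16√57/19 ≈ 6.358 m/s.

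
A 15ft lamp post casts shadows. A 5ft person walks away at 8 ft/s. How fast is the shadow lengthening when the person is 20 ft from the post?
4 ft/s

By similar triangles: 15/(x+s) = 5/s
Solving: s = 5x/10
ds/dt = 5/10 · dx/dt = 1/2 · 8 = 4 ft/s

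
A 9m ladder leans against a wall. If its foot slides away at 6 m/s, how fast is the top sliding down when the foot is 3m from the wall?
3√2/2 ≈ 2.121 m/s

x² + y² = 9²
2x·dx/dt + 2y·dy/dt = 0
dy/dt = -x/y · dx/dt = -3/(6√2) · 6 = -3√2/2 m/s
The top is descending at 3√2/2 ≈ 2.121 m/s.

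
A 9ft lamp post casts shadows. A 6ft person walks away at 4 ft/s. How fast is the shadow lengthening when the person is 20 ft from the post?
8 ft/s

By similar triangles: 9/(x+s) = 6/s
Solving: s = 6x/3
ds/dt = 6/3 · dx/dt = 2 · 4 = 8 ft/s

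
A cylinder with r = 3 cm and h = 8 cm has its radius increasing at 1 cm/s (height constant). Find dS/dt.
28π cm²/s

S = 2πrh + 2πr² (lateral + bases)
dS/dt = (2πh + 4πr)·dr/dt = (2π·8 + 4π·3)·1
= 28π cm²/s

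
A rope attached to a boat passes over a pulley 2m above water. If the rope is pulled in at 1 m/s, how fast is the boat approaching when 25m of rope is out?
25√69/207 ≈ 1.003 m/s

rope² = x² + 2²
x = √(25² - 2²) = 3√69
dx/dt = (rope/x) · d(rope)/dt = (25/(3√69)) · (-1) = -25√69/207 m/s
The boat approaches at 25√69/207 ≈ 1.003 m/s.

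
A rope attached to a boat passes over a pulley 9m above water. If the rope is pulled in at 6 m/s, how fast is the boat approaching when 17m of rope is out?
51√13/26 ≈ 7.072 m/s

rope² = x² + 9²
x = √(17² - 9²) = 4√13
dx/dt = (rope/x) · d(rope)/dt = (17/(4√13)) · (-6) = -51√13/26 m/s
The boat approaches at 51√13/26 ≈ 7.072 m/s.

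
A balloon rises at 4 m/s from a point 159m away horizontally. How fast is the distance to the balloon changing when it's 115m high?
230√38506/19253 ≈ 2.344 m/s

z² = 159² + y²
z = √(159² + 115²) = √38506
dz/dt = y/z · dy/dt = 115/√38506 · 4 = 230√38506/19253 ≈ 2.344 m/s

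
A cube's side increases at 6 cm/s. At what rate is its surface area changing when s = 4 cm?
288 cm²/s

A = 6s²
dA/dt = 12s · ds/dt = 12·4·6 = 288 cm²/s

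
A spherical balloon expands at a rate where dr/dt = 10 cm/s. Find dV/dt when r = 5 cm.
1000π cm³/s

V = (4/3)πr³
dV/dt = dV/dr · dr/dt = 4πr² · 10
At r = 5: dV/dt = 1000π cm³/s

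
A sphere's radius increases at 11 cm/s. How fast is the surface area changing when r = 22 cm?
1936π cm²/s

S = 4πr²
dS/dt = dS/dr · dr/dt = 8πr · 11
At r = 22: dS/dt = 1936π cm²/s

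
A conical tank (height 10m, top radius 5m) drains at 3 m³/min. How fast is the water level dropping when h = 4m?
3/(4π) ≈ 0.2387 m/min

r/h = 5/10, so r = (1/2)h
V = (1/3)πr²h = (1/3)π((1/2)h)²h = (1/12)πh³
dV/dh = (1/4)πh²
dh/dt = (dV/dt)/(dV/dh) = -3/((1/4)π·4²) = -3/(4π) m/min
The level is dropping at 3/(4π) ≈ 0.2387 m/min.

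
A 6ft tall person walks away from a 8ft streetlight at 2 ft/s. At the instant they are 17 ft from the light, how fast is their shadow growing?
6 ft/s

By similar triangles: 8/(x+s) = 6/s
Solving: s = 6x/2
ds/dt = 6/2 · dx/dt = 3 · 2 = 6 ft/s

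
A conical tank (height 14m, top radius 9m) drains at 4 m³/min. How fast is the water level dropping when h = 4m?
49/(81π) ≈ 0.1926 m/min

r/h = 9/14, so r = (9/14)h
V = (1/3)πr²h = (1/3)π((9/14)h)²h = (27/196)πh³
dV/dh = (81/196)πh²
dh/dt = (dV/dt)/(dV/dh) = -4/((81/196)π·4²) = -49/(81π) m/min
The level is dropping at 49/(81π) ≈ 0.1926 m/min.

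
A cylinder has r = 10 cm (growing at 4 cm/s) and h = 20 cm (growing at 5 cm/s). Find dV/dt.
2100π cm³/s

V = πr²h
dV/dt = 2πrh·dr/dt + πr²·dh/dt
= 2π(10)(20)(4) + π(10)²(5)
= 2100π cm³/s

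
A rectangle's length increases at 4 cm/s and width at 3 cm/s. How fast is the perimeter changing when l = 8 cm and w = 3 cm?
14 cm/s

P = 2(l + w)
dP/dt = 2(dl/dt + dw/dt) = 2(4 + 3) = 14 cm/s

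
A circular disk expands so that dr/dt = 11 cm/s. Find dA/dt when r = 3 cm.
66π cm²/s

A = πr²
dA/dt = 2πr · dr/dt = 2π(3)(11) = 66π cm²/s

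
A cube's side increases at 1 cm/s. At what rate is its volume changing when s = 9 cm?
243 cm³/s

V = s³
dV/dt = 3s² · ds/dt = 3·9²·1 = 243 cm³/s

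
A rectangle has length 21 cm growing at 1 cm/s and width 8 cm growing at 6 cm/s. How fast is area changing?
134 cm²/s

A = lw
dA/dt = w·dl/dt + l·dw/dt = 8·1 + 21·6 = 134 cm²/s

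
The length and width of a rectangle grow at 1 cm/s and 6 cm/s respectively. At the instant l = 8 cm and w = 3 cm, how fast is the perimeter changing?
14 cm/s

P = 2(l + w)
dP/dt = 2(dl/dt + dw/dt) = 2(1 + 6) = 14 cm/s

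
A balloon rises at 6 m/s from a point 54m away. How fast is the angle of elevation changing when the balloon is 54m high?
0.055556 rad/s

tan(θ) = y/54
sec²(θ) · dθ/dt = (1/54) · dy/dt
dθ/dt = cos²(θ)/54 · 6 = 54/(54² + 54²) · 6
dθ/dt = 0.055556 rad/s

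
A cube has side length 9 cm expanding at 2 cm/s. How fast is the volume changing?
486 cm³/s

V = s³
dV/dt = 3s² · ds/dt = 3·9²·2 = 486 cm³/s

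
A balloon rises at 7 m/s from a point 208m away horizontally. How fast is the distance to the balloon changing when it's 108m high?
189√3433/3433 ≈ 3.226 m/s

z² = 208² + y²
z = √(208² + 108²) = 4√3433
dz/dt = y/z · dy/dt = 108/(4√3433) · 7 = 189√3433/3433 ≈ 3.226 m/s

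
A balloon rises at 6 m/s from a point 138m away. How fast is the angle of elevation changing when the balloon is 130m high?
0.023036 rad/s

tan(θ) = y/138
sec²(θ) · dθ/dt = (1/138) · dy/dt
dθ/dt = cos²(θ)/138 · 6 = 138/(138² + 130²) · 6
dθ/dt = 0.023036 rad/s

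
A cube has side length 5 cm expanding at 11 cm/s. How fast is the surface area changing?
660 cm²/s

A = 6s²
dA/dt = 12s · ds/dt = 12·5·11 = 660 cm²/s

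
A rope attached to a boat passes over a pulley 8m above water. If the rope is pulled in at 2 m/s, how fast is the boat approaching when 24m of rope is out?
3√2/2 ≈ 2.121 m/s

rope² = x² + 8²
x = √(24² - 8²) = 16√2
dx/dt = (rope/x) · d(rope)/dt = (24/(16√2)) · (-2) = -3√2/2 m/s
The boat approaches at 3√2/2 ≈ 2.121 m/s.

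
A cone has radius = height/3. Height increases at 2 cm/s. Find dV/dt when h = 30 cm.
200π cm³/s

V = (1/3)π(h/3)²h = πh³/27
dV/dt = πh²/9 · 2
At h = 30: dV/dt = 200π cm³/s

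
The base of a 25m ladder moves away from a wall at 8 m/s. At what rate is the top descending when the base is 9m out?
9√34/17 ≈ 3.087 m/s

x² + y² = 25²
2x·dx/dt + 2y·dy/dt = 0
dy/dt = -x/y · dx/dt = -9/(4√34) · 8 = -9√34/17 m/s
The top is descending at 9√34/17 ≈ 3.087 m/s.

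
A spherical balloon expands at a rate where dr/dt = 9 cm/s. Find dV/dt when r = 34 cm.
41616π cm³/s

V = (4/3)πr³
dV/dt = dV/dr · dr/dt = 4πr² · 9
At r = 34: dV/dt = 41616π cm³/s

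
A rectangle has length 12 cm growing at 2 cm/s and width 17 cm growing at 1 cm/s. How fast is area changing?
46 cm²/s

A = lw
dA/dt = w·dl/dt + l·dw/dt = 17·2 + 12·1 = 46 cm²/s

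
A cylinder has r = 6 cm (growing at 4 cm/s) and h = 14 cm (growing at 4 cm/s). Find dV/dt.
816π cm³/s

V = πr²h
dV/dt = 2πrh·dr/dt + πr²·dh/dt
= 2π(6)(14)(4) + π(6)²(4)
= 816π cm³/s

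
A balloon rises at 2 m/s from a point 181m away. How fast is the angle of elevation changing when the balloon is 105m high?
0.008267 rad/s

tan(θ) = y/181
sec²(θ) · dθ/dt = (1/181) · dy/dt
dθ/dt = cos²(θ)/181 · 2 = 181/(181² + 105²) · 2
dθ/dt = 0.008267 rad/s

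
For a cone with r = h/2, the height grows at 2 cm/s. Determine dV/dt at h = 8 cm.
32π cm³/s

V = (1/3)π(h/2)²h = πh³/12
dV/dt = πh²/4 · 2
At h = 8: dV/dt = 32π cm³/s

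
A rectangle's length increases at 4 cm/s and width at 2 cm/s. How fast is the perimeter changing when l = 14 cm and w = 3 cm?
12 cm/s

P = 2(l + w)
dP/dt = 2(dl/dt + dw/dt) = 2(4 + 2) = 12 cm/s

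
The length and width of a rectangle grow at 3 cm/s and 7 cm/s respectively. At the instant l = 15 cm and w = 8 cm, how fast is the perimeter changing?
20 cm/s

P = 2(l + w)
dP/dt = 2(dl/dt + dw/dt) = 2(3 + 7) = 20 cm/s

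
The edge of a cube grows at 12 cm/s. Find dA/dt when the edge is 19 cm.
2736 cm²/s

A = 6s²
dA/dt = 12s · ds/dt = 12·19·12 = 2736 cm²/s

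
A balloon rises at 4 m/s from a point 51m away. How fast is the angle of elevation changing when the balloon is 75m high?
0.024799 rad/s

tan(θ) = y/51
sec²(θ) · dθ/dt = (1/51) · dy/dt
dθ/dt = cos²(θ)/51 · 4 = 51/(51² + 75²) · 4
dθ/dt = 0.024799 rad/s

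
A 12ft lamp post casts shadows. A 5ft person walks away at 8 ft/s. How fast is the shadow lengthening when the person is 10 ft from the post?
40/7 ft/s

By similar triangles: 12/(x+s) = 5/s
Solving: s = 5x/7
ds/dt = 5/7 · dx/dt = 5/7 · 8 = 40/7 ft/s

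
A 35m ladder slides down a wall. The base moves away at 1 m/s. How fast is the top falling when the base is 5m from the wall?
√3/12 ≈ 0.1443 m/s

x² + y² = 35²
2x·dx/dt + 2y·dy/dt = 0
dy/dt = -x/y · dx/dt = -5/(20√3) · 1 = -√3/12 m/s
The top is descending at √3/12 ≈ 0.1443 m/s.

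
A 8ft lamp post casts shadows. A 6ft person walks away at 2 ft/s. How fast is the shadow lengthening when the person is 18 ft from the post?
6 ft/s

By similar triangles: 8/(x+s) = 6/s
Solving: s = 6x/2
ds/dt = 6/2 · dx/dt = 3 · 2 = 6 ft/s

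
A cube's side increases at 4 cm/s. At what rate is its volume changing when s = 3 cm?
108 cm³/s

V = s³
dV/dt = 3s² · ds/dt = 3·3²·4 = 108 cm³/s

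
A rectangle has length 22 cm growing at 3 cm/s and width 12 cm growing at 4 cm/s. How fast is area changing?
124 cm²/s

A = lw
dA/dt = w·dl/dt + l·dw/dt = 12·3 + 22·4 = 124 cm²/s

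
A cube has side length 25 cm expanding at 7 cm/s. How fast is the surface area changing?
2100 cm²/s

A = 6s²
dA/dt = 12s · ds/dt = 12·25·7 = 2100 cm²/s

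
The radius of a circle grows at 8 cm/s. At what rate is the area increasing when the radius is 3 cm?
48π cm²/s

A = πr²
dA/dt = 2πr · dr/dt = 2π(3)(8) = 48π cm²/s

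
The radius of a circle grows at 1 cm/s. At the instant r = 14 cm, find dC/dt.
2π cm/s

C = 2πr
dC/dt = 2π · dr/dt = 2π · 1 = 2π cm/s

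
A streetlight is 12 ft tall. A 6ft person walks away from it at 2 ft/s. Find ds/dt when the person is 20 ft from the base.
2 ft/s

By similar triangles: 12/(x+s) = 6/s
Solving: s = 6x/6
ds/dt = 6/6 · dx/dt = 1 · 2 = 2 ft/s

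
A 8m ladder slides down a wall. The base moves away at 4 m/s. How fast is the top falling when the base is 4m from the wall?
4√3/3 ≈ 2.309 m/s

x² + y² = 8²
2x·dx/dt + 2y·dy/dt = 0
dy/dt = -x/y · dx/dt = -4/(4√3) · 4 = -4√3/3 m/s
The top is descending at 4√3/3 ≈ 2.309 m/s.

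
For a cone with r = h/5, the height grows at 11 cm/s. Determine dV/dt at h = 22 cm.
5324π/25 cm³/s

V = (1/3)π(h/5)²h = πh³/75
dV/dt = πh²/25 · 11
At h = 22: dV/dt = 5324π/25 cm³/s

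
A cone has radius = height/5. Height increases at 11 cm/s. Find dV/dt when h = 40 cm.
704π cm³/s

V = (1/3)π(h/5)²h = πh³/75
dV/dt = πh²/25 · 11
At h = 40: dV/dt = 704π cm³/s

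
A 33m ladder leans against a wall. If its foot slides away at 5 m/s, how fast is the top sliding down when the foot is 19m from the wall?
95√182/364 ≈ 3.521 m/s

x² + y² = 33²
2x·dx/dt + 2y·dy/dt = 0
dy/dt = -x/y · dx/dt = -19/(2√182) · 5 = -95√182/364 m/s
The top is descending at 95√182/364 ≈ 3.521 m/s.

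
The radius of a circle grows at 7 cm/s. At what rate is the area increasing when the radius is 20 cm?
280π cm²/s

A = πr²
dA/dt = 2πr · dr/dt = 2π(20)(7) = 280π cm²/s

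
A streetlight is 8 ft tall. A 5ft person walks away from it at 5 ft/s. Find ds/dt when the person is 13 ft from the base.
25/3 ft/s

By similar triangles: 8/(x+s) = 5/s
Solving: s = 5x/3
ds/dt = 5/3 · dx/dt = 5/3 · 5 = 25/3 ft/s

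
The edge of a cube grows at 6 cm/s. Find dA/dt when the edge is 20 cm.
1440 cm²/s

A = 6s²
dA/dt = 12s · ds/dt = 12·20·6 = 1440 cm²/s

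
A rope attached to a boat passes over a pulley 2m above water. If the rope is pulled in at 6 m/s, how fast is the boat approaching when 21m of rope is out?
126√437/437 ≈ 6.027 m/s

rope² = x² + 2²
x = √(21² - 2²) = √437
dx/dt = (rope/x) · d(rope)/dt = (21/√437) · (-6) = -126√437/437 m/s
The boat approaches at 126√437/437 ≈ 6.027 m/s.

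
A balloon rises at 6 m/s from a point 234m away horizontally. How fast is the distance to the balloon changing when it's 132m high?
132√2005/2005 ≈ 2.948 m/s

z² = 234² + y²
z = √(234² + 132²) = 6√2005
dz/dt = y/z · dy/dt = 132/(6√2005) · 6 = 132√2005/2005 ≈ 2.948 m/s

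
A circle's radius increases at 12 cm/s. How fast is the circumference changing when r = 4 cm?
24π cm/s

C = 2πr
dC/dt = 2π · dr/dt = 2π · 12 = 24π cm/s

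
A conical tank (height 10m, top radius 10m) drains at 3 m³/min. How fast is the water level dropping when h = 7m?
3/(49π) ≈ 0.01949 m/min

r/h = 10/10, so r = h
V = (1/3)πr²h = (1/3)π(h)²h = (1/3)πh³
dV/dh = πh²
dh/dt = (dV/dt)/(dV/dh) = -3/(π·7²) = -3/(49π) m/min
The level is dropping at 3/(49π) ≈ 0.01949 m/min.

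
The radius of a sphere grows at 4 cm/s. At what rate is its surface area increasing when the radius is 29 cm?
928π cm²/s

S = 4πr²
dS/dt = dS/dr · dr/dt = 8πr · 4
At r = 29: dS/dt = 928π cm²/s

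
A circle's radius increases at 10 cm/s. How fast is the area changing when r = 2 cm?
40π cm²/s

A = πr²
dA/dt = 2πr · dr/dt = 2π(2)(10) = 40π cm²/s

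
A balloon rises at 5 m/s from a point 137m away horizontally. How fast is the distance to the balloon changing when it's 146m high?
146√40085/8017 ≈ 3.646 m/s

z² = 137² + y²
z = √(137² + 146²) = √40085
dz/dt = y/z · dy/dt = 146/√40085 · 5 = 146√40085/8017 ≈ 3.646 m/s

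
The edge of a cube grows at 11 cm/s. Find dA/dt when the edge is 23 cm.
3036 cm²/s

A = 6s²
dA/dt = 12s · ds/dt = 12·23·11 = 3036 cm²/s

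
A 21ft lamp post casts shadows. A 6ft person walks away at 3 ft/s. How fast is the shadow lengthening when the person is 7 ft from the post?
6/5 ft/s

By similar triangles: 21/(x+s) = 6/s
Solving: s = 6x/15
ds/dt = 6/15 · dx/dt = 2/5 · 3 = 6/5 ft/s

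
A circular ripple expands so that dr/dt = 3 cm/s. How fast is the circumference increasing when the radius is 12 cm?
6π cm/s

C = 2πr
dC/dt = 2π · dr/dt = 2π · 3 = 6π cm/s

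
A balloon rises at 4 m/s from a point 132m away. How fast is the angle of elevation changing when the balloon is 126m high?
0.015856 rad/s

tan(θ) = y/132
sec²(θ) · dθ/dt = (1/132) · dy/dt
dθ/dt = cos²(θ)/132 · 4 = 132/(132² + 126²) · 4
dθ/dt = 0.015856 rad/s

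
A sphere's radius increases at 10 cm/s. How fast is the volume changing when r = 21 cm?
17640π cm³/s

V = (4/3)πr³
dV/dt = dV/dr · dr/dt = 4πr² · 10
At r = 21: dV/dt = 17640π cm³/s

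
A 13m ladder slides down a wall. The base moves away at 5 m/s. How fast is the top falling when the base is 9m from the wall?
45√22/44 ≈ 4.797 m/s

x² + y² = 13²
2x·dx/dt + 2y·dy/dt = 0
dy/dt = -x/y · dx/dt = -9/(2√22) · 5 = -45√22/44 m/s
The top is descending at 45√22/44 ≈ 4.797 m/s.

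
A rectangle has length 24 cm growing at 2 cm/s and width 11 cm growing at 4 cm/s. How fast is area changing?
118 cm²/s

A = lw
dA/dt = w·dl/dt + l·dw/dt = 11·2 + 24·4 = 118 cm²/s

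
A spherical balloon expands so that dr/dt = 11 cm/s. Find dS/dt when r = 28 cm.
2464π cm²/s

S = 4πr²
dS/dt = dS/dr · dr/dt = 8πr · 11
At r = 28: dS/dt = 2464π cm²/s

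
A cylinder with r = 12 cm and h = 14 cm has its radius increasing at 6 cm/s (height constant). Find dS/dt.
456π cm²/s

S = 2πrh + 2πr² (lateral + bases)
dS/dt = (2πh + 4πr)·dr/dt = (2π·14 + 4π·12)·6
= 456π cm²/s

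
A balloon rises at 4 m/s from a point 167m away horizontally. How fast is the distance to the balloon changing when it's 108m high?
432√39553/39553 ≈ 2.172 m/s

z² = 167² + y²
z = √(167² + 108²) = √39553
dz/dt = y/z · dy/dt = 108/√39553 · 4 = 432√39553/39553 ≈ 2.172 m/s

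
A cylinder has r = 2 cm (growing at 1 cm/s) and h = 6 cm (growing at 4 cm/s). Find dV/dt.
40π cm³/s

V = πr²h
dV/dt = 2πrh·dr/dt + πr²·dh/dt
= 2π(2)(6)(1) + π(2)²(4)
= 40π cm³/s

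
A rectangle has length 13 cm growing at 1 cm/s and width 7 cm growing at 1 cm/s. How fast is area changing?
20 cm²/s

A = lw
dA/dt = w·dl/dt + l·dw/dt = 7·1 + 13·1 = 20 cm²/s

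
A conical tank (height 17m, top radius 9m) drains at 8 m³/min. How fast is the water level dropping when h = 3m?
2312/(729π) ≈ 1.01 m/min

r/h = 9/17, so r = (9/17)h
V = (1/3)πr²h = (1/3)π((9/17)h)²h = (27/289)πh³
dV/dh = (81/289)πh²
dh/dt = (dV/dt)/(dV/dh) = -8/((81/289)π·3²) = -2312/(729π) m/min
The level is dropping at 2312/(729π) ≈ 1.01 m/min.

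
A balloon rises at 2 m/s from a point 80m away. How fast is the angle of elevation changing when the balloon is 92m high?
0.010764 rad/s

tan(θ) = y/80
sec²(θ) · dθ/dt = (1/80) · dy/dt
dθ/dt = cos²(θ)/80 · 2 = 80/(80² + 92²) · 2
dθ/dt = 0.010764 rad/s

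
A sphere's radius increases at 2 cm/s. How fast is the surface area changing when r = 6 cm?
96π cm²/s

S = 4πr²
dS/dt = dS/dr · dr/dt = 8πr · 2
At r = 6: dS/dt = 96π cm²/s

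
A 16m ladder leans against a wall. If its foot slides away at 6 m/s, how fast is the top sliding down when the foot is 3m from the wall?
18√247/247 ≈ 1.145 m/s

x² + y² = 16²
2x·dx/dt + 2y·dy/dt = 0
dy/dt = -x/y · dx/dt = -3/√247 · 6 = -18√247/247 m/s
The top is descending at 18√247/247 ≈ 1.145 m/s.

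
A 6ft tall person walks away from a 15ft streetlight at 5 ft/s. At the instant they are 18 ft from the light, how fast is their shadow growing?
10/3 ft/s

By similar triangles: 15/(x+s) = 6/s
Solving: s = 6x/9
ds/dt = 6/9 · dx/dt = 2/3 · 5 = 10/3 ft/s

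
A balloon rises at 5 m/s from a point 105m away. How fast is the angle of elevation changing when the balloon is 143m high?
0.01668 rad/s

tan(θ) = y/105
sec²(θ) · dθ/dt = (1/105) · dy/dt
dθ/dt = cos²(θ)/105 · 5 = 105/(105² + 143²) · 5
dθ/dt = 0.01668 rad/s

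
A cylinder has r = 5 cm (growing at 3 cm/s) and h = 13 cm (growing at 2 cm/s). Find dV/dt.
440π cm³/s

V = πr²h
dV/dt = 2πrh·dr/dt + πr²·dh/dt
= 2π(5)(13)(3) + π(5)²(2)
= 440π cm³/s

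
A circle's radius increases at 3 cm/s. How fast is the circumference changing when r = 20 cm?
6π cm/s

C = 2πr
dC/dt = 2π · dr/dt = 2π · 3 = 6π cm/s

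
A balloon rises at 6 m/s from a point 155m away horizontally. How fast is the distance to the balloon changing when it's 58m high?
348√27389/27389 ≈ 2.103 m/s

z² = 155² + y²
z = √(155² + 58²) = √27389
dz/dt = y/z · dy/dt = 58/√27389 · 6 = 348√27389/27389 ≈ 2.103 m/s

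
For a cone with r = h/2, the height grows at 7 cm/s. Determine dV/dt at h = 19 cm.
2527π/4 cm³/s

V = (1/3)π(h/2)²h = πh³/12
dV/dt = πh²/4 · 7
At h = 19: dV/dt = 2527π/4 cm³/s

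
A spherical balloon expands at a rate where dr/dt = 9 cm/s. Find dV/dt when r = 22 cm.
17424π cm³/s

V = (4/3)πr³
dV/dt = dV/dr · dr/dt = 4πr² · 9
At r = 22: dV/dt = 17424π cm³/s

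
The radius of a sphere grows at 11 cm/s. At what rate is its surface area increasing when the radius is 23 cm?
2024π cm²/s

S = 4πr²
dS/dt = dS/dr · dr/dt = 8πr · 11
At r = 23: dS/dt = 2024π cm²/s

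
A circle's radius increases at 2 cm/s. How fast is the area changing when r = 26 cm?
104π cm²/s

A = πr²
dA/dt = 2πr · dr/dt = 2π(26)(2) = 104π cm²/s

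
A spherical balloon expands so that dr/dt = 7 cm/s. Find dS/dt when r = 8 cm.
448π cm²/s

S = 4πr²
dS/dt = dS/dr · dr/dt = 8πr · 7
At r = 8: dS/dt = 448π cm²/s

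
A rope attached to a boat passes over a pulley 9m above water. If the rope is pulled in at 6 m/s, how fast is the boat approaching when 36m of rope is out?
8√15/5 ≈ 6.197 m/s

rope² = x² + 9²
x = √(36² - 9²) = 9√15
dx/dt = (rope/x) · d(rope)/dt = (36/(9√15)) · (-6) = -8√15/5 m/s
The boat approaches at 8√15/5 ≈ 6.197 m/s.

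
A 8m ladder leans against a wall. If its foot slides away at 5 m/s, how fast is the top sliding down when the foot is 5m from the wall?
25√39/39 ≈ 4.003 m/s

x² + y² = 8²
2x·dx/dt + 2y·dy/dt = 0
dy/dt = -x/y · dx/dt = -5/√39 · 5 = -25√39/39 m/s
The top is descending at 25√39/39 ≈ 4.003 m/s.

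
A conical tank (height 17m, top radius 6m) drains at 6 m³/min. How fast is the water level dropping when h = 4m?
289/(96π) ≈ 0.9582 m/min

r/h = 6/17, so r = (6/17)h
V = (1/3)πr²h = (1/3)π((6/17)h)²h = (12/289)πh³
dV/dh = (36/289)πh²
dh/dt = (dV/dt)/(dV/dh) = -6/((36/289)π·4²) = -289/(96π) m/min
The level is dropping at 289/(96π) ≈ 0.9582 m/min.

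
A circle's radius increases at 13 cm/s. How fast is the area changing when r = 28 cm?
728π cm²/s

A = πr²
dA/dt = 2πr · dr/dt = 2π(28)(13) = 728π cm²/s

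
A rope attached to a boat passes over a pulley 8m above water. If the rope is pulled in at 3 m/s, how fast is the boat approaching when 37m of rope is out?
37√145/145 ≈ 3.073 m/s

rope² = x² + 8²
x = √(37² - 8²) = 3√145
dx/dt = (rope/x) · d(rope)/dt = (37/(3√145)) · (-3) = -37√145/145 m/s
The boat approaches at 37√145/145 ≈ 3.073 m/s.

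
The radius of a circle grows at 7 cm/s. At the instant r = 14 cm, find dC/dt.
14π cm/s

C = 2πr
dC/dt = 2π · dr/dt = 2π · 7 = 14π cm/s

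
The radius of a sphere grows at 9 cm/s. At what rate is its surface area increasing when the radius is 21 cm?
1512π cm²/s

S = 4πr²
dS/dt = dS/dr · dr/dt = 8πr · 9
At r = 21: dS/dt = 1512π cm²/s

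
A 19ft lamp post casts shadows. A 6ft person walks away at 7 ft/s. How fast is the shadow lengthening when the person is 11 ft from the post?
42/13 ft/s

By similar triangles: 19/(x+s) = 6/s
Solving: s = 6x/13
ds/dt = 6/13 · dx/dt = 6/13 · 7 = 42/13 ft/s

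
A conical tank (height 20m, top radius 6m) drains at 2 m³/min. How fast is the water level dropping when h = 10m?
2/(9π) ≈ 0.07074 m/min

r/h = 6/20, so r = (3/10)h
V = (1/3)πr²h = (1/3)π((3/10)h)²h = (3/100)πh³
dV/dh = (9/100)πh²
dh/dt = (dV/dt)/(dV/dh) = -2/((9/100)π·10²) = -2/(9π) m/min
The level is dropping at 2/(9π) ≈ 0.07074 m/min.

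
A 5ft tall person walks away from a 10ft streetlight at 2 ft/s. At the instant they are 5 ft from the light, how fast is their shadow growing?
2 ft/s

By similar triangles: 10/(x+s) = 5/s
Solving: s = 5x/5
ds/dt = 5/5 · dx/dt = 1 · 2 = 2 ft/s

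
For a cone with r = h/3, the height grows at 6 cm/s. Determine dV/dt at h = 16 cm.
512π/3 cm³/s

V = (1/3)π(h/3)²h = πh³/27
dV/dt = πh²/9 · 6
At h = 16: dV/dt = 512π/3 cm³/s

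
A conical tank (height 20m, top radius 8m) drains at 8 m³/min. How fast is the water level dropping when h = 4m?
25/(8π) ≈ 0.9947 m/min

r/h = 8/20, so r = (2/5)h
V = (1/3)πr²h = (1/3)π((2/5)h)²h = (4/75)πh³
dV/dh = (4/25)πh²
dh/dt = (dV/dt)/(dV/dh) = -8/((4/25)π·4²) = -25/(8π) m/min
The level is dropping at 25/(8π) ≈ 0.9947 m/min.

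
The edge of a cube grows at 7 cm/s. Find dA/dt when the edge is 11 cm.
924 cm²/s

A = 6s²
dA/dt = 12s · ds/dt = 12·11·7 = 924 cm²/s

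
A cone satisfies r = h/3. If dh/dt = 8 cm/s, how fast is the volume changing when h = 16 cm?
2048π/9 cm³/s

V = (1/3)π(h/3)²h = πh³/27
dV/dt = πh²/9 · 8
At h = 16: dV/dt = 2048π/9 cm³/s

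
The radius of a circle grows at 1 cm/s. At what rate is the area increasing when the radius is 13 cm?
26π cm²/s

A = πr²
dA/dt = 2πr · dr/dt = 2π(13)(1) = 26π cm²/s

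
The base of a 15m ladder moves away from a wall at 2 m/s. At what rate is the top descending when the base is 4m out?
8√209/209 ≈ 0.5534 m/s

x² + y² = 15²
2x·dx/dt + 2y·dy/dt = 0
dy/dt = -x/y · dx/dt = -4/√209 · 2 = -8√209/209 m/s
The top is descending at 8√209/209 ≈ 0.5534 m/s.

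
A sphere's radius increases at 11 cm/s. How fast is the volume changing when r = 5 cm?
1100π cm³/s

V = (4/3)πr³
dV/dt = dV/dr · dr/dt = 4πr² · 11
At r = 5: dV/dt = 1100π cm³/s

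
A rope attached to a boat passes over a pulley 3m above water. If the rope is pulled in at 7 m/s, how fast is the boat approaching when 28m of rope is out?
196√31/155 ≈ 7.041 m/s

rope² = x² + 3²
x = √(28² - 3²) = 5√31
dx/dt = (rope/x) · d(rope)/dt = (28/(5√31)) · (-7) = -196√31/155 m/s
The boat approaches at 196√31/155 ≈ 7.041 m/s.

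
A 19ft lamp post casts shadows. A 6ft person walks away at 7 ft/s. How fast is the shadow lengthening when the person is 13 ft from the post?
42/13 ft/s

By similar triangles: 19/(x+s) = 6/s
Solving: s = 6x/13
ds/dt = 6/13 · dx/dt = 6/13 · 7 = 42/13 ft/s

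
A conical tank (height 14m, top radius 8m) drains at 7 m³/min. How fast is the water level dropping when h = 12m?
343/(2304π) ≈ 0.04739 m/min

r/h = 8/14, so r = (4/7)h
V = (1/3)πr²h = (1/3)π((4/7)h)²h = (16/147)πh³
dV/dh = (16/49)πh²
dh/dt = (dV/dt)/(dV/dh) = -7/((16/49)π·12²) = -343/(2304π) m/min
The level is dropping at 343/(2304π) ≈ 0.04739 m/min.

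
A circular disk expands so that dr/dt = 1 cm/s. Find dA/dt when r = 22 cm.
44π cm²/s

A = πr²
dA/dt = 2πr · dr/dt = 2π(22)(1) = 44π cm²/s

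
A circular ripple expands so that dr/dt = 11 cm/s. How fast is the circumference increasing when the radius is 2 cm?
22π cm/s

C = 2πr
dC/dt = 2π · dr/dt = 2π · 11 = 22π cm/s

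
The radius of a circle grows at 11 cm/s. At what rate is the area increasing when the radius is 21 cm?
462π cm²/s

A = πr²
dA/dt = 2πr · dr/dt = 2π(21)(11) = 462π cm²/s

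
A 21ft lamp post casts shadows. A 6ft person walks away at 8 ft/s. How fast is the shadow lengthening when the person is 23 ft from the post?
16/5 ft/s

By similar triangles: 21/(x+s) = 6/s
Solving: s = 6x/15
ds/dt = 6/15 · dx/dt = 2/5 · 8 = 16/5 ft/s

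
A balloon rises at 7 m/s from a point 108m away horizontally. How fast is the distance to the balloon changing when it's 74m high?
259√4285/4285 ≈ 3.957 m/s

z² = 108² + y²
z = √(108² + 74²) = 2√4285
dz/dt = y/z · dy/dt = 74/(2√4285) · 7 = 259√4285/4285 ≈ 3.957 m/s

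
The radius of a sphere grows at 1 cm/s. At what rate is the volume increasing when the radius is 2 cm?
16π cm³/s

V = (4/3)πr³
dV/dt = dV/dr · dr/dt = 4πr² · 1
At r = 2: dV/dt = 16π cm³/s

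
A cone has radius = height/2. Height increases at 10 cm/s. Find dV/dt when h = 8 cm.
160π cm³/s

V = (1/3)π(h/2)²h = πh³/12
dV/dt = πh²/4 · 10
At h = 8: dV/dt = 160π cm³/s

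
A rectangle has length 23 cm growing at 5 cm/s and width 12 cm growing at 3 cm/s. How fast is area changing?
129 cm²/s

A = lw
dA/dt = w·dl/dt + l·dw/dt = 12·5 + 23·3 = 129 cm²/s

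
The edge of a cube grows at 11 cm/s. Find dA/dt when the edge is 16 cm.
2112 cm²/s

A = 6s²
dA/dt = 12s · ds/dt = 12·16·11 = 2112 cm²/s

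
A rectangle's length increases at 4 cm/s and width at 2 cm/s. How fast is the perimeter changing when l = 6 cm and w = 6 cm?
12 cm/s

P = 2(l + w)
dP/dt = 2(dl/dt + dw/dt) = 2(4 + 2) = 12 cm/s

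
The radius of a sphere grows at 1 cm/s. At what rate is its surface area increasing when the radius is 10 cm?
80π cm²/s

S = 4πr²
dS/dt = dS/dr · dr/dt = 8πr · 1
At r = 10: dS/dt = 80π cm²/s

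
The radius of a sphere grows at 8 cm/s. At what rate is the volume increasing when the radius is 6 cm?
1152π cm³/s

V = (4/3)πr³
dV/dt = dV/dr · dr/dt = 4πr² · 8
At r = 6: dV/dt = 1152π cm³/s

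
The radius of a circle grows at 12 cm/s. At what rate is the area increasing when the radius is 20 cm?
480π cm²/s

A = πr²
dA/dt = 2πr · dr/dt = 2π(20)(12) = 480π cm²/s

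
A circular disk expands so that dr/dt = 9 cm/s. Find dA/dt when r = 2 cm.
36π cm²/s

A = πr²
dA/dt = 2πr · dr/dt = 2π(2)(9) = 36π cm²/s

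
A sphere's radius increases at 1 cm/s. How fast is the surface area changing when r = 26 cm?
208π cm²/s

S = 4πr²
dS/dt = dS/dr · dr/dt = 8πr · 1
At r = 26: dS/dt = 208π cm²/s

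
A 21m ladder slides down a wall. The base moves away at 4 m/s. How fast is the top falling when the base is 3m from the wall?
√3/3 ≈ 0.5774 m/s

x² + y² = 21²
2x·dx/dt + 2y·dy/dt = 0
dy/dt = -x/y · dx/dt = -3/(12√3) · 4 = -√3/3 m/s
The top is descending at √3/3 ≈ 0.5774 m/s.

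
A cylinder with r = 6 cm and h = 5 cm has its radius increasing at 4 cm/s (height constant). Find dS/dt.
136π cm²/s

S = 2πrh + 2πr² (lateral + bases)
dS/dt = (2πh + 4πr)·dr/dt = (2π·5 + 4π·6)·4
= 136π cm²/s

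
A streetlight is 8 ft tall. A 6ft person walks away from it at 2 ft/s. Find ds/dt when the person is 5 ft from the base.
6 ft/s

By similar triangles: 8/(x+s) = 6/s
Solving: s = 6x/2
ds/dt = 6/2 · dx/dt = 3 · 2 = 6 ft/s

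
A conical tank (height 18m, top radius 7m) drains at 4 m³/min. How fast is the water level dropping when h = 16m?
81/(784π) ≈ 0.03289 m/min

r/h = 7/18, so r = (7/18)h
V = (1/3)πr²h = (1/3)π((7/18)h)²h = (49/972)πh³
dV/dh = (49/324)πh²
dh/dt = (dV/dt)/(dV/dh) = -4/((49/324)π·16²) = -81/(784π) m/min
The level is dropping at 81/(784π) ≈ 0.03289 m/min.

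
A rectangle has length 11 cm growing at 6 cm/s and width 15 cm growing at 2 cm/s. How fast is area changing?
112 cm²/s

A = lw
dA/dt = w·dl/dt + l·dw/dt = 15·6 + 11·2 = 112 cm²/s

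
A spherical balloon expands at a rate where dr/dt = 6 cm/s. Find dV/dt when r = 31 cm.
23064π cm³/s

V = (4/3)πr³
dV/dt = dV/dr · dr/dt = 4πr² · 6
At r = 31: dV/dt = 23064π cm³/s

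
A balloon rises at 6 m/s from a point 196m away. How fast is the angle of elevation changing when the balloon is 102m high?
0.024088 rad/s

tan(θ) = y/196
sec²(θ) · dθ/dt = (1/196) · dy/dt
dθ/dt = cos²(θ)/196 · 6 = 196/(196² + 102²) · 6
dθ/dt = 0.024088 rad/s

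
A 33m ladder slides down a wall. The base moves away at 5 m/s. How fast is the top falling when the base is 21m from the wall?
35√2/12 ≈ 4.125 m/s

x² + y² = 33²
2x·dx/dt + 2y·dy/dt = 0
dy/dt = -x/y · dx/dt = -21/(18√2) · 5 = -35√2/12 m/s
The top is descending at 35√2/12 ≈ 4.125 m/s.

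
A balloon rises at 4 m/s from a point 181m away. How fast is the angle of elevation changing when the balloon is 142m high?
0.01368 rad/s

tan(θ) = y/181
sec²(θ) · dθ/dt = (1/181) · dy/dt
dθ/dt = cos²(θ)/181 · 4 = 181/(181² + 142²) · 4
dθ/dt = 0.01368 rad/s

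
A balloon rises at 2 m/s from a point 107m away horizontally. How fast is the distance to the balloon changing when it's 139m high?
139√30770/15385 ≈ 1.585 m/s

z² = 107² + y²
z = √(107² + 139²) = √30770
dz/dt = y/z · dy/dt = 139/√30770 · 2 = 139√30770/15385 ≈ 1.585 m/s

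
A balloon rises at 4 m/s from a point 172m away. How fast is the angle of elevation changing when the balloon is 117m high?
0.015899 rad/s

tan(θ) = y/172
sec²(θ) · dθ/dt = (1/172) · dy/dt
dθ/dt = cos²(θ)/172 · 4 = 172/(172² + 117²) · 4
dθ/dt = 0.015899 rad/s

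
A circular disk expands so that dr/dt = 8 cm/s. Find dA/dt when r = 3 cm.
48π cm²/s

A = πr²
dA/dt = 2πr · dr/dt = 2π(3)(8) = 48π cm²/s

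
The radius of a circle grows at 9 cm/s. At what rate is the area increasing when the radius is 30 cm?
540π cm²/s

A = πr²
dA/dt = 2πr · dr/dt = 2π(30)(9) = 540π cm²/s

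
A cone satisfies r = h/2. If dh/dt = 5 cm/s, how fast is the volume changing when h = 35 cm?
6125π/4 cm³/s

V = (1/3)π(h/2)²h = πh³/12
dV/dt = πh²/4 · 5
At h = 35: dV/dt = 6125π/4 cm³/s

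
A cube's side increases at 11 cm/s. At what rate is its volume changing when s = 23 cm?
17457 cm³/s

V = s³
dV/dt = 3s² · ds/dt = 3·23²·11 = 17457 cm³/s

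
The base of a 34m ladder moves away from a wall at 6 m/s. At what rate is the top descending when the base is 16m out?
16/5 = 3.2 m/s

x² + y² = 34²
2x·dx/dt + 2y·dy/dt = 0
dy/dt = -x/y · dx/dt = -16/30 · 6 = -16/5 m/s
The top is descending at 16/5 = 3.2 m/s.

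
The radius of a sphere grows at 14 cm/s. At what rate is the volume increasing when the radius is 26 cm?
37856π cm³/s

V = (4/3)πr³
dV/dt = dV/dr · dr/dt = 4πr² · 14
At r = 26: dV/dt = 37856π cm³/s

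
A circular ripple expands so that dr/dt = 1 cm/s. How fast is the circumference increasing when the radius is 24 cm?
2π cm/s

C = 2πr
dC/dt = 2π · dr/dt = 2π · 1 = 2π cm/s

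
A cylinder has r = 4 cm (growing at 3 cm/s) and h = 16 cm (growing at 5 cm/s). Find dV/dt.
464π cm³/s

V = πr²h
dV/dt = 2πrh·dr/dt + πr²·dh/dt
= 2π(4)(16)(3) + π(4)²(5)
= 464π cm³/s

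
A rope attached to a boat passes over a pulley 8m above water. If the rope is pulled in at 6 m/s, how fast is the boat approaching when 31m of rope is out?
62√897/299 ≈ 6.21 m/s

rope² = x² + 8²
x = √(31² - 8²) = √897
dx/dt = (rope/x) · d(rope)/dt = (31/√897) · (-6) = -62√897/299 m/s
The boat approaches at 62√897/299 ≈ 6.21 m/s.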